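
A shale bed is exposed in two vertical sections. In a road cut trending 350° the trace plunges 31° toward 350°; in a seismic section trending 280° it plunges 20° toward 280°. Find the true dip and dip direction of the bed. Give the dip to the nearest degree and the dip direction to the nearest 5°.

Each apparent-dip line lies in the plane. As unit vectors (x east, y north, z up), v₁ plunges 31°→350° and v₂ plunges 20°→280°.
The plane normal is n = v₁ × v₂ ∝ (-0.205, 0.426, 0.757).
tan δ = √(n_x²+n_y²)/n_z = 0.472/0.757, so δ = 32.0°.
The horizontal component of n points toward azimuth atan2(n_x, n_y) = 334°, the dip direction.

true dip 32°, dip direction 335°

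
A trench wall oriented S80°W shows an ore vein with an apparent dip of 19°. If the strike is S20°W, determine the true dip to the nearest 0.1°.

21.7°

β = acute angle between strike S20°W and section S80°W = 60°.
tan(true dip) = tan 19° / sin 60° = 0.3976
δ = arctan(0.3976) = 21.68°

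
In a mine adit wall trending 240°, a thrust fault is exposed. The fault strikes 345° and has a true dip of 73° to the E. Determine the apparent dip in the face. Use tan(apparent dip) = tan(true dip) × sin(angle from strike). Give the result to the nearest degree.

The strike is 345° and the section trends 240°; the acute angle between them is β = 75°.
tan(apparent dip) = tan 73° · sin 75° = 3.1594
α = arctan(3.1594) = 72.44°

72°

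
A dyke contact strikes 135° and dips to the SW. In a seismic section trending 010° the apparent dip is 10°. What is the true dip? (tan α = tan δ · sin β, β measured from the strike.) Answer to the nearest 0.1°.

12.1°

The section is 55° from the strike.
tan δ = tan α / sin β = tan 10° / sin 55° = 0.1763 / 0.8192 = 0.2153
δ = arctan(0.2153) = 12.15°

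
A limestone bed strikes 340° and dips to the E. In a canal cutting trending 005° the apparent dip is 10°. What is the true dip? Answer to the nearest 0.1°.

22.6°

The section is 25° from the strike.
tan(true dip) = tan 10° / sin 25° = 0.4172
true dip = arctan 0.4172 = 22.65°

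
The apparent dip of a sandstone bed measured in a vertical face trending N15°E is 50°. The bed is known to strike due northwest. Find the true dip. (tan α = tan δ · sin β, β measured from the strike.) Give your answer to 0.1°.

54.0°

The section is 60° from the strike.
tan(true dip) = tan 50° / sin 60° = 1.3761
true dip = arctan 1.3761 = 53.99°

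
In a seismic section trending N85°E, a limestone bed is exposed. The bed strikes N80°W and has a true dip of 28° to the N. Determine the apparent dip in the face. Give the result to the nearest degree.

8°

Angle between strike (N80°W) and section (N85°E): β = 15°.
tan(apparent dip) = tan 28° · sin 15° = 0.1376
α = arctan(0.1376) = 7.84°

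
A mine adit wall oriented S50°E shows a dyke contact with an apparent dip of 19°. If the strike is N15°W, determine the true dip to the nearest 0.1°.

31.0°

β = acute angle between strike N15°W and section S50°E = 35°.
tan δ = tan α / sin β = tan 19° / sin 35° = 0.3443 / 0.5736 = 0.6003
δ = arctan(0.6003) = 30.98°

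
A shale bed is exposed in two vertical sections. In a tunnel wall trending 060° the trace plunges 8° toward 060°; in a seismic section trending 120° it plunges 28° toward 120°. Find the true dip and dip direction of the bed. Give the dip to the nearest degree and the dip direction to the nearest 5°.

true dip 29°, dip direction 135°

Represent each trace as a vector plunging at its apparent dip toward its trend (east-north-up frame): v₁ = (0.858, 0.495, -0.139), v₂ = (0.765, -0.441, -0.469).
n = v₁ × v₂ = (0.294, -0.296, 0.757) (taken with n_z > 0).
True dip = arccos(n_z / |n|) = arccos(0.8758) = 28.9°.
Dip direction = atan2(0.294, -0.296) = 135° (azimuth of n's horizontal projection).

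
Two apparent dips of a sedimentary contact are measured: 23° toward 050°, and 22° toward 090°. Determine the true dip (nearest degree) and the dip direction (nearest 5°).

true dip 24°, dip direction 065°

Each apparent-dip line lies in the plane. As unit vectors (x east, y north, z up), v₁ plunges 23°→050° and v₂ plunges 22°→090°.
n = v₁ × v₂ = (0.222, 0.098, 0.549) (taken with n_z > 0).
True dip = arccos(n_z / |n|) = arccos(0.9147) = 23.8°.
Dip direction = atan2(0.222, 0.098) = 66° (azimuth of n's horizontal projection).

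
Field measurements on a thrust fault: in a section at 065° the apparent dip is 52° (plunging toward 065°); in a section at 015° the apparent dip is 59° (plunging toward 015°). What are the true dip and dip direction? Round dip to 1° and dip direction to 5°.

The two traces are lines in the plane: v₁ = (sin 65°·cos 52°, cos 65°·cos 52°, −sin 52°), v₂ = (sin 15°·cos 59°, cos 15°·cos 59°, −sin 59°).
n = v₁ × v₂ = (0.169, 0.373, 0.243) (taken with n_z > 0).
True dip = arccos(n_z / |n|) = arccos(0.5100) = 59.3°.
Dip direction = azimuth of (n_x, n_y) = atan2(0.169, 0.373) = 24°.

true dip 59°, dip direction 025°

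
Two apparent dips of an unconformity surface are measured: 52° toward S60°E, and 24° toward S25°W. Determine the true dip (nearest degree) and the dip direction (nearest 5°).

true dip 53°, dip direction 135°

Each apparent-dip line lies in the plane. As unit vectors (x east, y north, z up), v₁ plunges 52°→S60°E and v₂ plunges 24°→S25°W.
Cross product v₁ × v₂ gives the pole to the plane: n ∝ (0.527, -0.521, 0.560).
tan δ = √(n_x²+n_y²)/n_z = 0.741/0.560, so δ = 52.9°.
The horizontal component of n points toward azimuth atan2(n_x, n_y) = 135°, the dip direction.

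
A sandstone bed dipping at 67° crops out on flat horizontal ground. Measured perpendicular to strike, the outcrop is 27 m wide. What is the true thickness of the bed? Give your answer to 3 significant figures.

24.9 m

True thickness t = w · sin(dip) = 27 × sin 67°
t = 27 × 0.9205 = 24.854 m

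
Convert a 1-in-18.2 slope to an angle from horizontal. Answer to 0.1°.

3.1°

tan θ = 1/18.2 = 0.0549
θ = arctan(0.0549) = 3.14°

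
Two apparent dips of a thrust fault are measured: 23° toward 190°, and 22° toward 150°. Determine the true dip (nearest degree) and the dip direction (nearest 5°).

Each apparent-dip line lies in the plane. As unit vectors (x east, y north, z up), v₁ plunges 23°→190° and v₂ plunges 22°→150°.
The plane normal is n = v₁ × v₂ ∝ (0.026, -0.241, 0.549).
Dip δ = arctan(|n_h|/n_z) = arctan(0.242/0.549) = 23.8°.
Dip direction = azimuth of (n_x, n_y) = atan2(0.026, -0.241) = 174°.

true dip 24°, dip direction 175°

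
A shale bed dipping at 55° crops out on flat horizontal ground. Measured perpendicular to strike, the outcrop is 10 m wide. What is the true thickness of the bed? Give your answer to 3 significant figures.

8.19 m

True thickness t = w · sin(dip) = 10 × sin 55°
t = 10 × 0.8192 = 8.192 m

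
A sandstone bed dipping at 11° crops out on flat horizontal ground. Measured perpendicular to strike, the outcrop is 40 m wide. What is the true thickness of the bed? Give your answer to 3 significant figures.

7.63 m

True thickness t = w · sin(dip) = 40 × sin 11°
t = 40 × 0.1908 = 7.632 m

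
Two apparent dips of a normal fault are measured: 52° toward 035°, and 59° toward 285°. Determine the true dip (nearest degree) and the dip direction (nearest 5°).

true dip 69°, dip direction 335°

Each apparent-dip line lies in the plane. As unit vectors (x east, y north, z up), v₁ plunges 52°→035° and v₂ plunges 59°→285°.
Cross product v₁ × v₂ gives the pole to the plane: n ∝ (-0.327, 0.695, 0.298).
Dip δ = arctan(|n_h|/n_z) = arctan(0.768/0.298) = 68.8°.
Dip direction = azimuth of (n_x, n_y) = atan2(-0.327, 0.695) = 335°.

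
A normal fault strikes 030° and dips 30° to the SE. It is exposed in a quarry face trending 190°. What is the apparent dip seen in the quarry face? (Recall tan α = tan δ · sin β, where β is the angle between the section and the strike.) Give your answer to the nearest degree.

11°

Angle between strike (030°) and section (190°): β = 20°.
tan α = tan 30° × sin 20° = 0.5774 × 0.3420 = 0.1975
apparent dip = arctan 0.1975 = 11.17°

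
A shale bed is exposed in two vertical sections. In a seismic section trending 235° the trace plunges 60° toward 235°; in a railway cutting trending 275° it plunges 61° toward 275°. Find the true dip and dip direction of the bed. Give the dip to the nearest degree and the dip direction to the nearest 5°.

true dip 62°, dip direction 260°

Each apparent-dip line lies in the plane. As unit vectors (x east, y north, z up), v₁ plunges 60°→235° and v₂ plunges 61°→275°.
n = v₁ × v₂ = (-0.287, -0.060, 0.156) (taken with n_z > 0).
True dip = arccos(n_z / |n|) = arccos(0.4687) = 62.0°.
Dip direction = azimuth of (n_x, n_y) = atan2(-0.287, -0.060) = 258°.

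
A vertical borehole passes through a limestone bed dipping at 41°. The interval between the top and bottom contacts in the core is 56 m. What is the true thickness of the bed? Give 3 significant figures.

42.3 m

True thickness t = h · cos(dip) = 56 × cos 41°
t = 56 × 0.7547 = 42.264 m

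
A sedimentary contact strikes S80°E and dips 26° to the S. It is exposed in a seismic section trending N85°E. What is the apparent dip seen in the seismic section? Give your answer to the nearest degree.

The strike is S80°E and the section trends N85°E; the acute angle between them is β = 15°.
tan(apparent dip) = tan 26° · sin 15° = 0.1262
α = arctan(0.1262) = 7.19°

7°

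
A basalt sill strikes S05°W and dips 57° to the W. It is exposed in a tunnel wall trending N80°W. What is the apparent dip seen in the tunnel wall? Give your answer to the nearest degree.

57°

The section lies 85° from the strike.
tan(apparent dip) = tan 57° · sin 85° = 1.5340
apparent dip = arctan 1.5340 = 56.90°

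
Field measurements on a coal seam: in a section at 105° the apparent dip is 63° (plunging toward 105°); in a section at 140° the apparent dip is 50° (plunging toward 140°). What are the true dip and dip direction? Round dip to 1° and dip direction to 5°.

The two traces are lines in the plane: v₁ = (sin 105°·cos 63°, cos 105°·cos 63°, −sin 63°), v₂ = (sin 140°·cos 50°, cos 140°·cos 50°, −sin 50°).
The plane normal is n = v₁ × v₂ ∝ (0.349, 0.032, 0.167).
Dip δ = arctan(|n_h|/n_z) = arctan(0.350/0.167) = 64.5°.
Dip direction = azimuth of (n_x, n_y) = atan2(0.349, 0.032) = 85°.

true dip 64°, dip direction 085°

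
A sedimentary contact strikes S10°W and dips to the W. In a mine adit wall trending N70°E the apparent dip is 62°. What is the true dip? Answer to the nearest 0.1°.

The section is 60° from the strike.
tan(true dip) = tan 62° / sin 60° = 2.1717
δ = arctan(2.1717) = 65.28°

65.3°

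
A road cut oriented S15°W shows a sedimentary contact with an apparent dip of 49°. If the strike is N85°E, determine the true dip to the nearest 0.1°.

50.8°

The section is 70° from the strike.
tan δ = tan α / sin β = tan 49° / sin 70° = 1.1504 / 0.9397 = 1.2242
true dip = arctan 1.2242 = 50.76°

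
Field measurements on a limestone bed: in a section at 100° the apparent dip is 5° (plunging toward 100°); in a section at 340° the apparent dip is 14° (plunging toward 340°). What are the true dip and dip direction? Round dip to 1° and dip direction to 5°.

Each apparent-dip line lies in the plane. As unit vectors (x east, y north, z up), v₁ plunges 5°→100° and v₂ plunges 14°→340°.
n = v₁ × v₂ = (0.121, 0.266, 0.837) (taken with n_z > 0).
True dip = arccos(n_z / |n|) = arccos(0.9440) = 19.3°.
The horizontal component of n points toward azimuth atan2(n_x, n_y) = 24°, the dip direction.

true dip 19°, dip direction 025°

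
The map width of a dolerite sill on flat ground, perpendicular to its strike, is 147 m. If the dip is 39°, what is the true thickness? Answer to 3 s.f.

92.5 m

True thickness t = w · sin(dip) = 147 × sin 39°
t = 147 × 0.6293 = 92.510 m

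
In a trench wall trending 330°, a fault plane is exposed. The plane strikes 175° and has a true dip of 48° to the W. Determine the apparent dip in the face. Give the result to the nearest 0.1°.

25.1°

The section lies 25° from the strike.
tan(apparent dip) = tan 48° · sin 25° = 0.4694
apparent dip = arctan 0.4694 = 25.14°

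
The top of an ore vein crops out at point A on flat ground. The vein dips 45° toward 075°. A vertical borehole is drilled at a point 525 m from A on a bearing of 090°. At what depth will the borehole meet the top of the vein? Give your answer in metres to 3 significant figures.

507 m

The hole lies 15° from the dip direction, so the down-dip offset is 525 × cos 15° = 507.11 m.
Depth = down-dip offset × tan(dip) = 507.11 × tan 45° = 507.11 × 1.0000
Depth = 507.11 m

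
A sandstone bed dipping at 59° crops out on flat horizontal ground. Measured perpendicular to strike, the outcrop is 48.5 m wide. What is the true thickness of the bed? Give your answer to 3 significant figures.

41.6 m

True thickness t = w · sin(dip) = 48.5 × sin 59°
t = 48.5 × 0.8572 = 41.573 m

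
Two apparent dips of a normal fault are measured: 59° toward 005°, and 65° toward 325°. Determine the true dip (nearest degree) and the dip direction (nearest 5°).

true dip 65°, dip direction 325°

The two traces are lines in the plane: v₁ = (sin 5°·cos 59°, cos 5°·cos 59°, −sin 59°), v₂ = (sin 325°·cos 65°, cos 325°·cos 65°, −sin 65°).
The plane normal is n = v₁ × v₂ ∝ (-0.168, 0.248, 0.140).
Dip δ = arctan(|n_h|/n_z) = arctan(0.300/0.140) = 65.0°.
The horizontal component of n points toward azimuth atan2(n_x, n_y) = 326°, the dip direction.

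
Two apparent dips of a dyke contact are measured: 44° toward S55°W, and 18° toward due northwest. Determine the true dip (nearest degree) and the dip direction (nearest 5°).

The two traces are lines in the plane: v₁ = (sin 235°·cos 44°, cos 235°·cos 44°, −sin 44°), v₂ = (sin 315°·cos 18°, cos 315°·cos 18°, −sin 18°).
Cross product v₁ × v₂ gives the pole to the plane: n ∝ (-0.595, -0.285, 0.674).
True dip = arccos(n_z / |n|) = arccos(0.7146) = 44.4°.
Dip direction = azimuth of (n_x, n_y) = atan2(-0.595, -0.285) = 244°.

true dip 44°, dip direction 245°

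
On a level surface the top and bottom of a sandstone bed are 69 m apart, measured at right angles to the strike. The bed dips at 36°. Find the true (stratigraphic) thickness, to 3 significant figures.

40.6 m

True thickness t = w · sin(dip) = 69 × sin 36°
t = 69 × 0.5878 = 40.557 m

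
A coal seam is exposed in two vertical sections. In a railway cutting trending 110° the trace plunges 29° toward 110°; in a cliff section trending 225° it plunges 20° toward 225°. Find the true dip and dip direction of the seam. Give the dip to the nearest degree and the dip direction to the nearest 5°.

Each apparent-dip line lies in the plane. As unit vectors (x east, y north, z up), v₁ plunges 29°→110° and v₂ plunges 20°→225°.
The plane normal is n = v₁ × v₂ ∝ (0.220, -0.603, 0.745).
Dip δ = arctan(|n_h|/n_z) = arctan(0.642/0.745) = 40.8°.
Dip direction = azimuth of (n_x, n_y) = atan2(0.220, -0.603) = 160°.

true dip 41°, dip direction 160°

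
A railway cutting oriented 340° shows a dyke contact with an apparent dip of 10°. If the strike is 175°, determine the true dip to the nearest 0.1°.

34.3°

The section is 15° from the strike.
tan(true dip) = tan 10° / sin 15° = 0.6813
true dip = arctan 0.6813 = 34.27°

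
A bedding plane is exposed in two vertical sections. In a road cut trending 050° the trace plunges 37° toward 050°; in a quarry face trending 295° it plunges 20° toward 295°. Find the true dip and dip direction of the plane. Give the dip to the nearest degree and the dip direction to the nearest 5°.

Represent each trace as a vector plunging at its apparent dip toward its trend (east-north-up frame): v₁ = (0.612, 0.513, -0.602), v₂ = (-0.852, 0.397, -0.342).
The plane normal is n = v₁ × v₂ ∝ (0.063, 0.722, 0.680).
tan δ = √(n_x²+n_y²)/n_z = 0.725/0.680, so δ = 46.8°.
Dip direction = atan2(0.063, 0.722) = 5° (azimuth of n's horizontal projection).

true dip 47°, dip direction 005°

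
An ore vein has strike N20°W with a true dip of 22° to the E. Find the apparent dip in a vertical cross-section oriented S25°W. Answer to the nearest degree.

Angle between strike (N20°W) and section (S25°W): β = 45°.
tan α = tan 22° × sin 45° = 0.4040 × 0.7071 = 0.2857
apparent dip = arctan 0.2857 = 15.94°

16°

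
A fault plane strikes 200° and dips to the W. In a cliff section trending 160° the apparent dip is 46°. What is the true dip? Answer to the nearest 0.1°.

58.2°

β = acute angle between strike 200° and section 160° = 40°.
tan(true dip) = tan 46° / sin 40° = 1.6110
true dip = arctan 1.6110 = 58.17°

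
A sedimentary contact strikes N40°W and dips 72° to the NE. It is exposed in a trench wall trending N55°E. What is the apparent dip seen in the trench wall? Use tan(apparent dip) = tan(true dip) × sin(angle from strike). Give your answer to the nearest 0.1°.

The strike is N40°W and the section trends N55°E; the acute angle between them is β = 85°.
tan(apparent dip) = tan 72° · sin 85° = 3.0660
apparent dip = arctan 3.0660 = 71.94°

71.9°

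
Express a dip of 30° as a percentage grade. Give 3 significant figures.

57.7%

grade % = 100 × tan 30° = 100 × 0.5774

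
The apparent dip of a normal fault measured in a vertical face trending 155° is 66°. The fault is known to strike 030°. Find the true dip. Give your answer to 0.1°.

70.0°

β = acute angle between strike 030° and section 155° = 55°.
tan(true dip) = tan 66° / sin 55° = 2.7419
true dip = arctan 2.7419 = 69.96°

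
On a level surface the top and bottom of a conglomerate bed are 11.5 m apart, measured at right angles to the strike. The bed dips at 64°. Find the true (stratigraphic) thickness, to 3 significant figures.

True thickness t = w · sin(dip) = 11.5 × sin 64°
t = 11.5 × 0.8988 = 10.336 m

10.3 m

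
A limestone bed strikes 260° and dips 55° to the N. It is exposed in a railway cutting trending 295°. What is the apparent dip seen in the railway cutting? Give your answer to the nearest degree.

Angle between strike (260°) and section (295°): β = 35°.
tan α = tan 55° × sin 35° = 1.4281 × 0.5736 = 0.8192
apparent dip = arctan 0.8192 = 39.32°

39°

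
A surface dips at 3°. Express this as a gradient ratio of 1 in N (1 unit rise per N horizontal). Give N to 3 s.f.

1 in 19.1

1 : N means tan θ = 1/N, so N = 1/tan 3° = 1/0.0524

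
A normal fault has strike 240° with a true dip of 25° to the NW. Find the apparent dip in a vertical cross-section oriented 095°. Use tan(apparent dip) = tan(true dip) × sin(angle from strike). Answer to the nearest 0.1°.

The strike is 240° and the section trends 095°; the acute angle between them is β = 35°.
tan(apparent dip) = tan 25° · sin 35° = 0.2675
α = arctan(0.2675) = 14.97°

15.0°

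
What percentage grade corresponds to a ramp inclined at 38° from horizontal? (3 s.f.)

grade % = 100 × tan 38° = 100 × 0.7813

78.1%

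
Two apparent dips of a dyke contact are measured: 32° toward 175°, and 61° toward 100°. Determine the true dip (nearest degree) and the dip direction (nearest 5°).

true dip 61°, dip direction 105°

The two traces are lines in the plane: v₁ = (sin 175°·cos 32°, cos 175°·cos 32°, −sin 32°), v₂ = (sin 100°·cos 61°, cos 100°·cos 61°, −sin 61°).
n = v₁ × v₂ = (0.694, -0.188, 0.397) (taken with n_z > 0).
Dip δ = arctan(|n_h|/n_z) = arctan(0.719/0.397) = 61.1°.
Dip direction = atan2(0.694, -0.188) = 105° (azimuth of n's horizontal projection).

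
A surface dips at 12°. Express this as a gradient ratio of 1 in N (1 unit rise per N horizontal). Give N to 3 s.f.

1 in 4.70

1 : N means tan θ = 1/N, so N = 1/tan 12° = 1/0.2126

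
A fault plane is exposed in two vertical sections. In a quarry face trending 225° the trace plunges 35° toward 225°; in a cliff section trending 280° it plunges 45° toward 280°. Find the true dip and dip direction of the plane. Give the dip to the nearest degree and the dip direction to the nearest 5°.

Each apparent-dip line lies in the plane. As unit vectors (x east, y north, z up), v₁ plunges 35°→225° and v₂ plunges 45°→280°.
The plane normal is n = v₁ × v₂ ∝ (-0.480, 0.010, 0.474).
True dip = arccos(n_z / |n|) = arccos(0.7029) = 45.3°.
The horizontal component of n points toward azimuth atan2(n_x, n_y) = 271°, the dip direction.

true dip 45°, dip direction 270°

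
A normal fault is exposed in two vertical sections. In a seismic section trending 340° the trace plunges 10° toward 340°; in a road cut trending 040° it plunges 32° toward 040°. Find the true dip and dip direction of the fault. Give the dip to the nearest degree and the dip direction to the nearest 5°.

Each apparent-dip line lies in the plane. As unit vectors (x east, y north, z up), v₁ plunges 10°→340° and v₂ plunges 32°→040°.
The plane normal is n = v₁ × v₂ ∝ (0.378, 0.273, 0.723).
Dip δ = arctan(|n_h|/n_z) = arctan(0.466/0.723) = 32.8°.
Dip direction = atan2(0.378, 0.273) = 54° (azimuth of n's horizontal projection).

true dip 33°, dip direction 055°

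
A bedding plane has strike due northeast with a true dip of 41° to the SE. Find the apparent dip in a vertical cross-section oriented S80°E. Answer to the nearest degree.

Angle between strike (due northeast) and section (S80°E): β = 55°.
tan α = tan 41° × sin 55° = 0.8693 × 0.8192 = 0.7121
apparent dip = arctan 0.7121 = 35.45°

35°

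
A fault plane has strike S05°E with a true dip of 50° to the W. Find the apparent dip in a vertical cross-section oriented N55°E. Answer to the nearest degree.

46°

The section lies 60° from the strike.
tan(apparent dip) = tan 50° · sin 60° = 1.0321
apparent dip = arctan 1.0321 = 45.90°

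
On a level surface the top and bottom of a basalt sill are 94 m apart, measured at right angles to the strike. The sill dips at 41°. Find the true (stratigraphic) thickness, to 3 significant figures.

True thickness t = w · sin(dip) = 94 × sin 41°
t = 94 × 0.6561 = 61.670 m

61.7 m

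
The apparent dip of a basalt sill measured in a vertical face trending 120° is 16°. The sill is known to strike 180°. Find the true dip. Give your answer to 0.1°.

18.3°

The section is 60° from the strike.
tan(true dip) = tan 16° / sin 60° = 0.3311
δ = arctan(0.3311) = 18.32°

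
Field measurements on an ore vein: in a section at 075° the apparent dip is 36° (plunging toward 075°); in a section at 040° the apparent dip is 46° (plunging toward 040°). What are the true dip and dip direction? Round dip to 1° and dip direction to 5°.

true dip 47°, dip direction 030°

Represent each trace as a vector plunging at its apparent dip toward its trend (east-north-up frame): v₁ = (0.781, 0.209, -0.588), v₂ = (0.447, 0.532, -0.719).
The plane normal is n = v₁ × v₂ ∝ (0.162, 0.300, 0.322).
Dip δ = arctan(|n_h|/n_z) = arctan(0.341/0.322) = 46.6°.
Dip direction = atan2(0.162, 0.300) = 28° (azimuth of n's horizontal projection).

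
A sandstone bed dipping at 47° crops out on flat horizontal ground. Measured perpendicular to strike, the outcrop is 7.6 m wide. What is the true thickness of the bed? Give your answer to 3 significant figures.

True thickness t = w · sin(dip) = 7.6 × sin 47°
t = 7.6 × 0.7314 = 5.558 m

5.56 m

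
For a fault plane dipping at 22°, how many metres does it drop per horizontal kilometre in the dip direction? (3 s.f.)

drop per km = 1000 × tan 22° = 1000 × 0.4040

404 m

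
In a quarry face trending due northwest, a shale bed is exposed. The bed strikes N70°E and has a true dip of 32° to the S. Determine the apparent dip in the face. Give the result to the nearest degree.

Angle between strike (N70°E) and section (due northwest): β = 65°.
tan(apparent dip) = tan 32° · sin 65° = 0.5663
apparent dip = arctan 0.5663 = 29.52°

30°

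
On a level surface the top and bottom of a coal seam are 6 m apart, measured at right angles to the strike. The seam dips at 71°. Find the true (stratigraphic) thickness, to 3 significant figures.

True thickness t = w · sin(dip) = 6 × sin 71°
t = 6 × 0.9455 = 5.673 m

5.67 m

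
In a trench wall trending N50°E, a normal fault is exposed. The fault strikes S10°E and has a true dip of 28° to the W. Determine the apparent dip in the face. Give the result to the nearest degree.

25°

The section lies 60° from the strike.
tan(apparent dip) = tan 28° · sin 60° = 0.4605
α = arctan(0.4605) = 24.72°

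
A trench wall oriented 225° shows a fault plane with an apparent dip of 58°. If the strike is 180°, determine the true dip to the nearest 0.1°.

The section is 45° from the strike.
tan(true dip) = tan 58° / sin 45° = 2.2632
δ = arctan(2.2632) = 66.16°

66.2°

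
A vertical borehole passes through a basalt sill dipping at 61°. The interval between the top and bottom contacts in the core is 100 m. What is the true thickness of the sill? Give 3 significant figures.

48.5 m

True thickness t = h · cos(dip) = 100 × cos 61°
t = 100 × 0.4848 = 48.481 m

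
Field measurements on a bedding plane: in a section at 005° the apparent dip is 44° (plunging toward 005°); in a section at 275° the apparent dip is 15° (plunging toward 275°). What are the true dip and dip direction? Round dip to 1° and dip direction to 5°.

true dip 45°, dip direction 350°

The two traces are lines in the plane: v₁ = (sin 5°·cos 44°, cos 5°·cos 44°, −sin 44°), v₂ = (sin 275°·cos 15°, cos 275°·cos 15°, −sin 15°).
Cross product v₁ × v₂ gives the pole to the plane: n ∝ (-0.127, 0.685, 0.695).
tan δ = √(n_x²+n_y²)/n_z = 0.696/0.695, so δ = 45.1°.
The horizontal component of n points toward azimuth atan2(n_x, n_y) = 349°, the dip direction.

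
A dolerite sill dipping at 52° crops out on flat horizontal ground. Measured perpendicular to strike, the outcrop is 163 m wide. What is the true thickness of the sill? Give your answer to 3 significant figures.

128 m

True thickness t = w · sin(dip) = 163 × sin 52°
t = 163 × 0.7880 = 128.446 m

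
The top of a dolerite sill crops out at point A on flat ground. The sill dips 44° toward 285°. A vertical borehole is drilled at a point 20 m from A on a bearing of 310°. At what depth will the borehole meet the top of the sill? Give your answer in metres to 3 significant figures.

The hole lies 25° from the dip direction, so the down-dip offset is 20 × cos 25° = 18.13 m.
Depth = down-dip offset × tan(dip) = 18.13 × tan 44° = 18.13 × 0.9657
Depth = 17.50 m

17.5 m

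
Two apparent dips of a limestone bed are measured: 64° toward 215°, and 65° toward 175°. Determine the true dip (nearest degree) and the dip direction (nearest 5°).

true dip 66°, dip direction 190°

Represent each trace as a vector plunging at its apparent dip toward its trend (east-north-up frame): v₁ = (-0.251, -0.359, -0.899), v₂ = (0.037, -0.421, -0.906).
The plane normal is n = v₁ × v₂ ∝ (-0.053, -0.261, 0.119).
tan δ = √(n_x²+n_y²)/n_z = 0.266/0.119, so δ = 65.9°.
Dip direction = azimuth of (n_x, n_y) = atan2(-0.053, -0.261) = 191°.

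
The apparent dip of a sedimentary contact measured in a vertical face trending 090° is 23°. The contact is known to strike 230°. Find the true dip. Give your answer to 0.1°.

33.4°

The section is 40° from the strike.
tan(true dip) = tan 23° / sin 40° = 0.6604
true dip = arctan 0.6604 = 33.44°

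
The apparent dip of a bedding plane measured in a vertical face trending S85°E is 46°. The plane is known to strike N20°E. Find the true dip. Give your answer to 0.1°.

β = acute angle between strike N20°E and section S85°E = 75°.
tan(true dip) = tan 46° / sin 75° = 1.0721
δ = arctan(1.0721) = 46.99°

47.0°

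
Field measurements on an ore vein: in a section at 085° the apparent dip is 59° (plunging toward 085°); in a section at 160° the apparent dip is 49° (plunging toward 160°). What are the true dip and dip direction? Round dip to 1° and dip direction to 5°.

Each apparent-dip line lies in the plane. As unit vectors (x east, y north, z up), v₁ plunges 59°→085° and v₂ plunges 49°→160°.
The plane normal is n = v₁ × v₂ ∝ (0.562, -0.195, 0.326).
Dip δ = arctan(|n_h|/n_z) = arctan(0.595/0.326) = 61.3°.
The horizontal component of n points toward azimuth atan2(n_x, n_y) = 109°, the dip direction.

true dip 61°, dip direction 110°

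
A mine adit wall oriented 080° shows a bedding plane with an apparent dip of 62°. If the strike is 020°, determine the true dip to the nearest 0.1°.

β = acute angle between strike 020° and section 080° = 60°.
tan(true dip) = tan 62° / sin 60° = 2.1717
true dip = arctan 2.1717 = 65.28°

65.3°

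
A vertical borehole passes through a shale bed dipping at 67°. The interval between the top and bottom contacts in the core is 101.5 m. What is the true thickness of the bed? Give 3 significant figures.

39.7 m

True thickness t = h · cos(dip) = 101.5 × cos 67°
t = 101.5 × 0.3907 = 39.659 m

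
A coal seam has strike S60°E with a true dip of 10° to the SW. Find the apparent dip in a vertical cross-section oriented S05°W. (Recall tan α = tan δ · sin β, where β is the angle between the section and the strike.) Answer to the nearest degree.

9°

The section lies 65° from the strike.
tan α = tan 10° × sin 65° = 0.1763 × 0.9063 = 0.1598
α = arctan(0.1598) = 9.08°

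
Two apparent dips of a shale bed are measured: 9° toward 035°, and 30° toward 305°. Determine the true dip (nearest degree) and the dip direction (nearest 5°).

Each apparent-dip line lies in the plane. As unit vectors (x east, y north, z up), v₁ plunges 9°→035° and v₂ plunges 30°→305°.
Cross product v₁ × v₂ gives the pole to the plane: n ∝ (-0.327, 0.394, 0.855).
Dip δ = arctan(|n_h|/n_z) = arctan(0.512/0.855) = 30.9°.
The horizontal component of n points toward azimuth atan2(n_x, n_y) = 320°, the dip direction.

true dip 31°, dip direction 320°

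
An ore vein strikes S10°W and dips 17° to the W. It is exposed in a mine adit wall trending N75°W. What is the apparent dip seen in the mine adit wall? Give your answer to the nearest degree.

Angle between strike (S10°W) and section (N75°W): β = 85°.
tan(apparent dip) = tan 17° · sin 85° = 0.3046
apparent dip = arctan 0.3046 = 16.94°

17°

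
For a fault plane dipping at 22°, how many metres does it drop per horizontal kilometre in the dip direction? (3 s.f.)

drop per km = 1000 × tan 22° = 1000 × 0.4040

404 m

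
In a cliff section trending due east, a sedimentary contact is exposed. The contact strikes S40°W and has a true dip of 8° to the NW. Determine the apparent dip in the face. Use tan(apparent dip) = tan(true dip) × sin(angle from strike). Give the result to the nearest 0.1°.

6.1°

Angle between strike (S40°W) and section (due east): β = 50°.
tan(apparent dip) = tan 8° · sin 50° = 0.1077
α = arctan(0.1077) = 6.14°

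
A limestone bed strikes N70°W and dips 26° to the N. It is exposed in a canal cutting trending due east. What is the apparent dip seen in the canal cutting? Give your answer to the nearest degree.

9°

Angle between strike (N70°W) and section (due east): β = 20°.
tan(apparent dip) = tan 26° · sin 20° = 0.1668
apparent dip = arctan 0.1668 = 9.47°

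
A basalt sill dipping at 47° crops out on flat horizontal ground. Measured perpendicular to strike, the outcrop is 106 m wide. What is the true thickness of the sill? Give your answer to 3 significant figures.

77.5 m

True thickness t = w · sin(dip) = 106 × sin 47°
t = 106 × 0.7314 = 77.523 m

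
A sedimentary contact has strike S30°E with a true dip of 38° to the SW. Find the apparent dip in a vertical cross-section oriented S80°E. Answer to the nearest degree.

31°

The strike is S30°E and the section trends S80°E; the acute angle between them is β = 50°.
tan(apparent dip) = tan 38° · sin 50° = 0.5985
apparent dip = arctan 0.5985 = 30.90°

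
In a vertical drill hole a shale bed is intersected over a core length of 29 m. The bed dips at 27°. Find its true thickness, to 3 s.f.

25.8 m

True thickness t = h · cos(dip) = 29 × cos 27°
t = 29 × 0.8910 = 25.839 m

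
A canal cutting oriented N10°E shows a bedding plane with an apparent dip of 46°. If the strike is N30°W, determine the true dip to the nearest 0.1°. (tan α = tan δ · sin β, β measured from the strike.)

58.2°

β = acute angle between strike N30°W and section N10°E = 40°.
tan δ = tan α / sin β = tan 46° / sin 40° = 1.0355 / 0.6428 = 1.6110
true dip = arctan 1.6110 = 58.17°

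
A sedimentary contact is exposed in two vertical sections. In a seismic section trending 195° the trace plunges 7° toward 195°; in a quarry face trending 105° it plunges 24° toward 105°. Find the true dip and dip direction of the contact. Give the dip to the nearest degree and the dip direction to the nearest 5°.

Each apparent-dip line lies in the plane. As unit vectors (x east, y north, z up), v₁ plunges 7°→195° and v₂ plunges 24°→105°.
Cross product v₁ × v₂ gives the pole to the plane: n ∝ (0.361, -0.212, 0.907).
True dip = arccos(n_z / |n|) = arccos(0.9079) = 24.8°.
Dip direction = atan2(0.361, -0.212) = 120° (azimuth of n's horizontal projection).

true dip 25°, dip direction 120°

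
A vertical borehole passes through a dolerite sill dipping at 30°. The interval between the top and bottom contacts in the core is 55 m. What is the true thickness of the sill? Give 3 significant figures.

47.6 m

True thickness t = h · cos(dip) = 55 × cos 30°
t = 55 × 0.8660 = 47.631 m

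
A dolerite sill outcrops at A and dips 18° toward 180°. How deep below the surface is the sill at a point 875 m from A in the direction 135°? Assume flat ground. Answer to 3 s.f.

201 m

The hole lies 45° from the dip direction, so the down-dip offset is 875 × cos 45° = 618.72 m.
Depth = down-dip offset × tan(dip) = 618.72 × tan 18° = 618.72 × 0.3249
Depth = 201.03 m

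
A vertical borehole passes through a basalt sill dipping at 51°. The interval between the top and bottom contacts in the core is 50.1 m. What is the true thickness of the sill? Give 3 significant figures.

True thickness t = h · cos(dip) = 50.1 × cos 51°
t = 50.1 × 0.6293 = 31.529 m

31.5 m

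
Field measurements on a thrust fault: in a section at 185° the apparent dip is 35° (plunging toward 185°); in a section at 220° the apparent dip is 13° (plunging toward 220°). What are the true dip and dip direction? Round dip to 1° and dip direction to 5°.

true dip 43°, dip direction 145°

Represent each trace as a vector plunging at its apparent dip toward its trend (east-north-up frame): v₁ = (-0.071, -0.816, -0.574), v₂ = (-0.626, -0.746, -0.225).
n = v₁ × v₂ = (0.245, -0.343, 0.458) (taken with n_z > 0).
tan δ = √(n_x²+n_y²)/n_z = 0.421/0.458, so δ = 42.6°.
The horizontal component of n points toward azimuth atan2(n_x, n_y) = 145°, the dip direction.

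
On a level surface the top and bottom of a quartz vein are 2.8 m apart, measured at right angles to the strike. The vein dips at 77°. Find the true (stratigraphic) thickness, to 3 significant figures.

2.73 m

True thickness t = w · sin(dip) = 2.8 × sin 77°
t = 2.8 × 0.9744 = 2.728 m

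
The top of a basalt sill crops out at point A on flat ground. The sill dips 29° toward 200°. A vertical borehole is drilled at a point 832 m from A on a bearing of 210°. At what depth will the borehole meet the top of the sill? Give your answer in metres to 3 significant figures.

The hole lies 10° from the dip direction, so the down-dip offset is 832 × cos 10° = 819.36 m.
Depth = down-dip offset × tan(dip) = 819.36 × tan 29° = 819.36 × 0.5543
Depth = 454.18 m

454 m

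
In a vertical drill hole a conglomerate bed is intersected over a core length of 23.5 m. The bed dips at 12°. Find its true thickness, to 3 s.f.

True thickness t = h · cos(dip) = 23.5 × cos 12°
t = 23.5 × 0.9781 = 22.986 m

23.0 m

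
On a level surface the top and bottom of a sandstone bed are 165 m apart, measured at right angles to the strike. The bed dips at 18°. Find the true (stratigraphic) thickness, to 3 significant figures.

True thickness t = w · sin(dip) = 165 × sin 18°
t = 165 × 0.3090 = 50.988 m

51.0 m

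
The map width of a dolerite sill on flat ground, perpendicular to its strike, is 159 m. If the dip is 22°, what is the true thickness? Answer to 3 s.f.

True thickness t = w · sin(dip) = 159 × sin 22°
t = 159 × 0.3746 = 59.562 m

59.6 m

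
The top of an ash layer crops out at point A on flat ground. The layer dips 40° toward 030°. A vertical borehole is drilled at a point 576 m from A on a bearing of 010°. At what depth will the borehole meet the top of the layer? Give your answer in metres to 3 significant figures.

454 m

The hole lies 20° from the dip direction, so the down-dip offset is 576 × cos 20° = 541.26 m.
Depth = down-dip offset × tan(dip) = 541.26 × tan 40° = 541.26 × 0.8391
Depth = 454.17 m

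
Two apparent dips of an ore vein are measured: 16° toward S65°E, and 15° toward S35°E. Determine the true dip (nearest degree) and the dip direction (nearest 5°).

true dip 16°, dip direction 125°

Each apparent-dip line lies in the plane. As unit vectors (x east, y north, z up), v₁ plunges 16°→S65°E and v₂ plunges 15°→S35°E.
The plane normal is n = v₁ × v₂ ∝ (0.113, -0.073, 0.464).
True dip = arccos(n_z / |n|) = arccos(0.9606) = 16.1°.
The horizontal component of n points toward azimuth atan2(n_x, n_y) = 123°, the dip direction.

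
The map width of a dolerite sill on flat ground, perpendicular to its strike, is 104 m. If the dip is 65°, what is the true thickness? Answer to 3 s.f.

94.3 m

True thickness t = w · sin(dip) = 104 × sin 65°
t = 104 × 0.9063 = 94.256 m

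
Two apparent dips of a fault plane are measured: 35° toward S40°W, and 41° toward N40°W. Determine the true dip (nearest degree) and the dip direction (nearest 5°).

true dip 51°, dip direction 275°

The two traces are lines in the plane: v₁ = (sin 220°·cos 35°, cos 220°·cos 35°, −sin 35°), v₂ = (sin 320°·cos 41°, cos 320°·cos 41°, −sin 41°).
n = v₁ × v₂ = (-0.743, 0.067, 0.609) (taken with n_z > 0).
tan δ = √(n_x²+n_y²)/n_z = 0.746/0.609, so δ = 50.8°.
Dip direction = azimuth of (n_x, n_y) = atan2(-0.743, 0.067) = 275°.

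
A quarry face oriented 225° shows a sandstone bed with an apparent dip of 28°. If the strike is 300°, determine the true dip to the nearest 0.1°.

28.8°

The section is 75° from the strike.
tan δ = tan α / sin β = tan 28° / sin 75° = 0.5317 / 0.9659 = 0.5505
δ = arctan(0.5505) = 28.83°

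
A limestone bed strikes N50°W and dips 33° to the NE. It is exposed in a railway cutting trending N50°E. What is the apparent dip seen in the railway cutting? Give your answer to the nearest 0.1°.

32.6°

The strike is N50°W and the section trends N50°E; the acute angle between them is β = 80°.
tan α = tan 33° × sin 80° = 0.6494 × 0.9848 = 0.6395
apparent dip = arctan 0.6395 = 32.60°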